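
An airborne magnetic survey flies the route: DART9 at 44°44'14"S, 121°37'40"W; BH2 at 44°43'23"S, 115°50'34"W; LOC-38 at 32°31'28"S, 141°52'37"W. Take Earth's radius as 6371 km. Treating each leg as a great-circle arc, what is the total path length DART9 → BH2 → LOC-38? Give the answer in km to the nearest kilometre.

3077 km

DART9: φ = -44.73722°, λ = -121.62778°
BH2: φ = -44.72306°, λ = -115.84278°
LOC-38: φ = -32.52444°, λ = -141.87694°
DART9→BH2: c = 0.071715 rad, d = 456.90 km
BH2→LOC-38: c = 0.411220 rad, d = 2619.88 km
Total = 456.90 + 2619.88 = 3076.78 km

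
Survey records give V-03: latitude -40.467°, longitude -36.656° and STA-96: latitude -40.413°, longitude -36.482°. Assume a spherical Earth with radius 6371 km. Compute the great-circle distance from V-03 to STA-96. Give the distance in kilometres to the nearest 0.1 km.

Δφ = 0.0540°,  Δλ = 0.1740°
a = sin²(Δφ/2) + cos φ₁ cos φ₂ sin²(Δλ/2) = 0.000002
c = 2·arcsin(√a) = 0.002496 rad = 0.1430°
d = R·c = 6371 × 0.002496 = 15.9 km

15.9 km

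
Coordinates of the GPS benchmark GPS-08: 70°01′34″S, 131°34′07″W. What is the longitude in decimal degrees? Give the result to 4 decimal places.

131° + 34′/60 + 7″/3600 = 131 + 0.56667 + 0.00194 = 131.5686°

131.5686°W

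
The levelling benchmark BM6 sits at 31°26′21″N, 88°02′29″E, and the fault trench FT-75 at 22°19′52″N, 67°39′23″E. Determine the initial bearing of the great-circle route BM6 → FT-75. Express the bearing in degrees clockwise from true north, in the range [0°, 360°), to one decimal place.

BM6: φ = +31.43917°, λ = +88.04139°
FT-75: φ = +22.33111°, λ = +67.65639°
Δλ = -20.3850°
y = sin Δλ · cos φ₂ = -0.322203
x = cos φ₁ sin φ₂ − sin φ₁ cos φ₂ cos Δλ = -0.128081
θ = atan2(y, x) = -111.6786° → 248.3214° (mod 360°)

248.3°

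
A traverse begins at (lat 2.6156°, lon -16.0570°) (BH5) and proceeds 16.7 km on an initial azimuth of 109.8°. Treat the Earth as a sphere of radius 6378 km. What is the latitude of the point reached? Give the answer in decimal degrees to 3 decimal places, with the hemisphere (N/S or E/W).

2.565°N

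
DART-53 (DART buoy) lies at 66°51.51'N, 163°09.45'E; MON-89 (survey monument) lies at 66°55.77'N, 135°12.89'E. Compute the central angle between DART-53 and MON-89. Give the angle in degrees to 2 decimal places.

10.87°

DART-53: φ = +66.85850°, λ = +163.15750°
MON-89: φ = +66.92950°, λ = +135.21483°
Δφ = 0.0710°,  Δλ = -27.9427°
a = sin²(Δφ/2) + cos φ₁ cos φ₂ sin²(Δλ/2) = 0.008977
c = 2·arcsin(√a) = 0.189784 rad = 10.8738°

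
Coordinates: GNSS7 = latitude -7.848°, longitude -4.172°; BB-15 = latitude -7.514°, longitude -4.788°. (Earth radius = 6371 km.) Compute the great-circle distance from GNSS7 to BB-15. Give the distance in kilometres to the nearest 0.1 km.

Δφ = 0.3340°,  Δλ = -0.6160°
a = sin²(Δφ/2) + cos φ₁ cos φ₂ sin²(Δλ/2) = 0.000037
c = 2·arcsin(√a) = 0.012145 rad = 0.6959°
d = R·c = 6371 × 0.012145 = 77.4 km

77.4 km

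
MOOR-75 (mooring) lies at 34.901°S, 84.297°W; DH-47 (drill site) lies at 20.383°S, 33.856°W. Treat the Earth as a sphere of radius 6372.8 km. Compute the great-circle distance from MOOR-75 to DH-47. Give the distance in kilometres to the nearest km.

Δφ = 14.5180°,  Δλ = 50.4410°
a = sin²(Δφ/2) + cos φ₁ cos φ₂ sin²(Δλ/2) = 0.155550
c = 2·arcsin(√a) = 0.810825 rad = 46.4569°
d = R·c = 6372.8 × 0.810825 = 5167.2 km

5167 km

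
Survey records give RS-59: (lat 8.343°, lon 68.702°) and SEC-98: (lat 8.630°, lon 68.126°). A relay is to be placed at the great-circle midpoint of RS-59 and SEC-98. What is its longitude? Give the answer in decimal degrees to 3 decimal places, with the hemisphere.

Bx = cos φ₂ cos Δλ = 0.988628,  By = cos φ₂ sin Δλ = -0.009939
φₘ = atan2(sin φ₁ + sin φ₂, √((cos φ₁ + Bx)² + By²)) = 8.48661°
λₘ = λ₁ + atan2(By, cos φ₁ + Bx) = 68.41411°

68.414°E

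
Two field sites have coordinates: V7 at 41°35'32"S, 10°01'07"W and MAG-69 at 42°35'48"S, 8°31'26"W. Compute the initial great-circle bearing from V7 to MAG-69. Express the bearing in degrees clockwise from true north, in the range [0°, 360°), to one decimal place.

V7: φ = -41.59222°, λ = -10.01861°
MAG-69: φ = -42.59667°, λ = -8.52389°
Δλ = 1.4947°
y = sin Δλ · cos φ₂ = 0.019202
x = cos φ₁ sin φ₂ − sin φ₁ cos φ₂ cos Δλ = -0.017696
θ = atan2(y, x) = 132.6631° → 132.6631° (mod 360°)

132.7°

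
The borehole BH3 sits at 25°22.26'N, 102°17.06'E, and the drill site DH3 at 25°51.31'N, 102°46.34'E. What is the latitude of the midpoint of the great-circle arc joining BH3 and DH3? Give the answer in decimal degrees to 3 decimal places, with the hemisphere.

BH3: φ = +25.37100°, λ = +102.28433°
DH3: φ = +25.85517°, λ = +102.77233°
Bx = cos φ₂ cos Δλ = 0.899867,  By = cos φ₂ sin Δλ = 0.007665
φₘ = atan2(sin φ₁ + sin φ₂, √((cos φ₁ + Bx)² + By²)) = 25.61329°
λₘ = λ₁ + atan2(By, cos φ₁ + Bx) = 102.52784°

25.613°N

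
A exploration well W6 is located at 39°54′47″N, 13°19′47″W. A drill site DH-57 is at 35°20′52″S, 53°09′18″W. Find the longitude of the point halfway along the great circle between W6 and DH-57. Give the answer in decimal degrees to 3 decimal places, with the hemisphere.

33.880°W

W6: φ = +39.91306°, λ = -13.32972°
DH-57: φ = -35.34778°, λ = -53.15500°
Bx = cos φ₂ cos Δλ = 0.626424,  By = cos φ₂ sin Δλ = -0.522385
φₘ = atan2(sin φ₁ + sin φ₂, √((cos φ₁ + Bx)² + By²)) = 2.42747°
λₘ = λ₁ + atan2(By, cos φ₁ + Bx) = -33.88015°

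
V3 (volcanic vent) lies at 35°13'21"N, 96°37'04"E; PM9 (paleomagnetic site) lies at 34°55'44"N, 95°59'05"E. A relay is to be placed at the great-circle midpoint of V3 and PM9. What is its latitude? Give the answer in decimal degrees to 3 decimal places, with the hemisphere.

V3: φ = +35.22250°, λ = +96.61778°
PM9: φ = +34.92889°, λ = +95.98472°
Bx = cos φ₂ cos Δλ = 0.819813,  By = cos φ₂ sin Δλ = -0.009058
φₘ = atan2(sin φ₁ + sin φ₂, √((cos φ₁ + Bx)² + By²)) = 35.07611°
λₘ = λ₁ + atan2(By, cos φ₁ + Bx) = 96.30068°

35.076°N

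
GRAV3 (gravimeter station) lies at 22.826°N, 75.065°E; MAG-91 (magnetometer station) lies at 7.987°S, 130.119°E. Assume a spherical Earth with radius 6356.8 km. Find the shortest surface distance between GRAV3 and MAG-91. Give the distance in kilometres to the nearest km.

Δφ = -30.8130°,  Δλ = 55.0540°
a = sin²(Δφ/2) + cos φ₁ cos φ₂ sin²(Δλ/2) = 0.265539
c = 2·arcsin(√a) = 1.082726 rad = 62.0356°
d = R·c = 6356.8 × 1.082726 = 6882.7 km

6883 km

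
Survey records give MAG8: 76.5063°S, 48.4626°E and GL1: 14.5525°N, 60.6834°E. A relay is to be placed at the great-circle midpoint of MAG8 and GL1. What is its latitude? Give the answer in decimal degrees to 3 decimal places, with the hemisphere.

Bx = cos φ₂ cos Δλ = 0.945984,  By = cos φ₂ sin Δλ = 0.204888
φₘ = atan2(sin φ₁ + sin φ₂, √((cos φ₁ + Bx)² + By²)) = -31.06697°
λₘ = λ₁ + atan2(By, cos φ₁ + Bx) = 58.31845°

31.067°S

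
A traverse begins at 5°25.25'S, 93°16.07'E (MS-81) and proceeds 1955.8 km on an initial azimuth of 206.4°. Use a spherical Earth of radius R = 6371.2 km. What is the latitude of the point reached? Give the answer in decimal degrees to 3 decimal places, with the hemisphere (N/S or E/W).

21.070°S

MS-81: φ = -5.42083°, λ = +93.26783°
δ = d/R = 1955.8/6371.2 = 0.306975 rad
φ₂ = arcsin(sin φ₁ cos δ + cos φ₁ sin δ cos θ)
   = arcsin(-0.09447·0.95325 + 0.99553·0.30218·-0.89571) = -21.06990°
λ₂ = λ₁ + atan2(sin θ sin δ cos φ₁, cos δ − sin φ₁ sin φ₂) = 84.98934°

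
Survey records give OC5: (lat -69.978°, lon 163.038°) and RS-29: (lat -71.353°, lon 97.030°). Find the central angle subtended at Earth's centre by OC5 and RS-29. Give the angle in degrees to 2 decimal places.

Δφ = -1.3750°,  Δλ = -66.0080°
a = sin²(Δφ/2) + cos φ₁ cos φ₂ sin²(Δλ/2) = 0.032624
c = 2·arcsin(√a) = 0.363234 rad = 20.8118°

20.81°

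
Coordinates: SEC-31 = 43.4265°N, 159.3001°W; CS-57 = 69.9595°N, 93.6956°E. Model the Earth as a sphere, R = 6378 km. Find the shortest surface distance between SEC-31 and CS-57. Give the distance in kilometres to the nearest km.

Δφ = 26.5330°,  Δλ = -107.0043°
a = sin²(Δφ/2) + cos φ₁ cos φ₂ sin²(Δλ/2) = 0.213491
c = 2·arcsin(√a) = 0.960613 rad = 55.0390°
d = R·c = 6378 × 0.960613 = 6126.8 km

6127 km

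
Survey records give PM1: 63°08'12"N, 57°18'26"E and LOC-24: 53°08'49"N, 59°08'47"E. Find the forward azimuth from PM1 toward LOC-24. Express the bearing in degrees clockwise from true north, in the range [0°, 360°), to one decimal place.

173.7°

PM1: φ = +63.13667°, λ = +57.30722°
LOC-24: φ = +53.14694°, λ = +59.14639°
Δλ = 1.8392°
y = sin Δλ · cos φ₂ = 0.019249
x = cos φ₁ sin φ₂ − sin φ₁ cos φ₂ cos Δλ = -0.173196
θ = atan2(y, x) = 173.6582° → 173.6582° (mod 360°)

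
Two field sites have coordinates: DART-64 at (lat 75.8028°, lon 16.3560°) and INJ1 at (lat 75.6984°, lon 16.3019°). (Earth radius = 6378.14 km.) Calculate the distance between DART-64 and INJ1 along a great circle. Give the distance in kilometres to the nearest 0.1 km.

Δφ = -0.1044°,  Δλ = -0.0541°
a = sin²(Δφ/2) + cos φ₁ cos φ₂ sin²(Δλ/2) = 0.000001
c = 2·arcsin(√a) = 0.001837 rad = 0.1052°
d = R·c = 6378.14 × 0.001837 = 11.7 km

11.7 km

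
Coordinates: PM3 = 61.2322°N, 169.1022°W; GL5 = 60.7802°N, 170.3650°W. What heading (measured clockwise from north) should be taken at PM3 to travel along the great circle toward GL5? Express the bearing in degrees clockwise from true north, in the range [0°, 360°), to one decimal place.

Δλ = -1.2628°
y = sin Δλ · cos φ₂ = -0.010758
x = cos φ₁ sin φ₂ − sin φ₁ cos φ₂ cos Δλ = -0.007785
θ = atan2(y, x) = -125.8903° → 234.1097° (mod 360°)

234.1°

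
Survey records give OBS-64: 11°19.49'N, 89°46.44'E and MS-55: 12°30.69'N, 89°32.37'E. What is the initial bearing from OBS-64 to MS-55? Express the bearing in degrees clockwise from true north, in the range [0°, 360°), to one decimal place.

OBS-64: φ = +11.32483°, λ = +89.77400°
MS-55: φ = +12.51150°, λ = +89.53950°
Δλ = -0.2345°
y = sin Δλ · cos φ₂ = -0.003996
x = cos φ₁ sin φ₂ − sin φ₁ cos φ₂ cos Δλ = 0.020711
θ = atan2(y, x) = -10.9192° → 349.0808° (mod 360°)

349.1°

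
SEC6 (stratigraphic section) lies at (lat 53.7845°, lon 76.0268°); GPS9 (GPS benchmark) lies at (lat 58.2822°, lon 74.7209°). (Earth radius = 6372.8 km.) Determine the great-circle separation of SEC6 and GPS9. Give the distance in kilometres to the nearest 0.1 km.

506.8 km

Δφ = 4.4977°,  Δλ = -1.3059°
a = sin²(Δφ/2) + cos φ₁ cos φ₂ sin²(Δλ/2) = 0.001580
c = 2·arcsin(√a) = 0.079522 rad = 4.5563°
d = R·c = 6372.8 × 0.079522 = 506.8 km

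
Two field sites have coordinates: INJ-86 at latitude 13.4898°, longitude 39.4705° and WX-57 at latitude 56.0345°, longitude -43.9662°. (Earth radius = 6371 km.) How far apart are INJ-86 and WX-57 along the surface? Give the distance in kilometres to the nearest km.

8361 km

Δφ = 42.5447°,  Δλ = -83.4367°
a = sin²(Δφ/2) + cos φ₁ cos φ₂ sin²(Δλ/2) = 0.372216
c = 2·arcsin(√a) = 1.312362 rad = 75.1928°
d = R·c = 6371 × 1.312362 = 8361.1 km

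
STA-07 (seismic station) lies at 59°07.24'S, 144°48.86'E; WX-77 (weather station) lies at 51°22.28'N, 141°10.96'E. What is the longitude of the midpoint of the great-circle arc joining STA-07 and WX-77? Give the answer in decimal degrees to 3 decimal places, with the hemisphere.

STA-07: φ = -59.12067°, λ = +144.81433°
WX-77: φ = +51.37133°, λ = +141.18267°
Bx = cos φ₂ cos Δλ = 0.623017,  By = cos φ₂ sin Δλ = -0.039543
φₘ = atan2(sin φ₁ + sin φ₂, √((cos φ₁ + Bx)² + By²)) = -3.87659°
λₘ = λ₁ + atan2(By, cos φ₁ + Bx) = 142.82119°

142.821°E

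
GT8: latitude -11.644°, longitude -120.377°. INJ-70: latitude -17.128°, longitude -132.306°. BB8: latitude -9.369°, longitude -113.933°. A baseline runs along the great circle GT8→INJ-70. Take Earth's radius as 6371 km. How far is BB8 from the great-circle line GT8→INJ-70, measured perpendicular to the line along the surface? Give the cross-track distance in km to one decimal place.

99.4 km

δ₁₃ = central angle GT8→BB8 = 0.117486 rad  (haversine)
θ₁₃ = bearing GT8→BB8 = 70.857°,  θ₁₂ = bearing GT8→INJ-70 = 243.211°
dₓₜ = R·arcsin(sin δ₁₃ · sin(θ₁₃ − θ₁₂)) = 6371·arcsin(0.11722·sin(-172.354°)) = -99.371 km
|dₓₜ| = 99.371 km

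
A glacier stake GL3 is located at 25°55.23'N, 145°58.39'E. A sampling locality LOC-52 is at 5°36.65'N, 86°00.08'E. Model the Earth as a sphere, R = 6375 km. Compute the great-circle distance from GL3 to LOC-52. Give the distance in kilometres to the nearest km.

6744 km

GL3: φ = +25.92050°, λ = +145.97317°
LOC-52: φ = +5.61083°, λ = +86.00133°
Δφ = -20.3097°,  Δλ = -59.9718°
a = sin²(Δφ/2) + cos φ₁ cos φ₂ sin²(Δλ/2) = 0.254667
c = 2·arcsin(√a) = 1.057943 rad = 60.6157°
d = R·c = 6375 × 1.057943 = 6744.4 km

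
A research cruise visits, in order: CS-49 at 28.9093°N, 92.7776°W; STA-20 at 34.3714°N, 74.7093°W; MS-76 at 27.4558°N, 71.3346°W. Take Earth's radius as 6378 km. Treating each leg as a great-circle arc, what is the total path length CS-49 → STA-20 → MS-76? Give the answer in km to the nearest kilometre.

2648 km

CS-49→STA-20: c = 0.284404 rad, d = 1813.93 km
STA-20→MS-76: c = 0.130826 rad, d = 834.41 km
Total = 1813.93 + 834.41 = 2648.33 km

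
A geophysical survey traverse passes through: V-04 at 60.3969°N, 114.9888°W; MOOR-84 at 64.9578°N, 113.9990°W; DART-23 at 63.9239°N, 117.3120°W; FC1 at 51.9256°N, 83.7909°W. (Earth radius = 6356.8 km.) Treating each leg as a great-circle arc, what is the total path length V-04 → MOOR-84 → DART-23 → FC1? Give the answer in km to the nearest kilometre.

3043 km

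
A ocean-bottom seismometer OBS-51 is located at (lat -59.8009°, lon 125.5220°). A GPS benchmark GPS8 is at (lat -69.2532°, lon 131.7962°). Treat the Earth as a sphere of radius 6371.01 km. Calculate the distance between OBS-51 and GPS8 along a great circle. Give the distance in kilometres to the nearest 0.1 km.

1091.7 km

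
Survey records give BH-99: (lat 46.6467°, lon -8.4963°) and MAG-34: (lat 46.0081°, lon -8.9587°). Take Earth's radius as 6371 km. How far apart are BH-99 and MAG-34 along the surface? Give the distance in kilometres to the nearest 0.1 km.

Δφ = -0.6386°,  Δλ = -0.4624°
a = sin²(Δφ/2) + cos φ₁ cos φ₂ sin²(Δλ/2) = 0.000039
c = 2·arcsin(√a) = 0.012461 rad = 0.7140°
d = R·c = 6371 × 0.012461 = 79.4 km

79.4 km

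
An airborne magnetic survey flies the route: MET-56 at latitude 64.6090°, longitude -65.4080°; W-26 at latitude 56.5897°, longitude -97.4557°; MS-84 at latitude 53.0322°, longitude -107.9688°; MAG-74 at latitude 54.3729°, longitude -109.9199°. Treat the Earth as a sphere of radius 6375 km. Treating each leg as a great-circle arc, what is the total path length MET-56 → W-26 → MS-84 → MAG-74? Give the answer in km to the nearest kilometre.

MET-56→W-26: c = 0.303688 rad, d = 1936.01 km
W-26→MS-84: c = 0.122433 rad, d = 780.51 km
MS-84→MAG-74: c = 0.030883 rad, d = 196.88 km
Total = 1936.01 + 780.51 + 196.88 = 2913.40 km

2913 km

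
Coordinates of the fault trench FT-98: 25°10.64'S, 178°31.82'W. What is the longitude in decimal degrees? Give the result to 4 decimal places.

178.5303°W

178° + 31.82′/60 = 178 + 0.53033 = 178.5303°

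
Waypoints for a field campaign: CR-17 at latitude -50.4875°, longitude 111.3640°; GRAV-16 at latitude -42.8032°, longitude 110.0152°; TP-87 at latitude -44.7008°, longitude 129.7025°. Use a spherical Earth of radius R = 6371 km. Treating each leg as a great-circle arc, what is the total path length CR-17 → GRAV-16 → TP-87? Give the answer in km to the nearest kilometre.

CR-17→GRAV-16: c = 0.135080 rad, d = 860.60 km
GRAV-16→TP-87: c = 0.249778 rad, d = 1591.33 km
Total = 860.60 + 1591.33 = 2451.93 km

2452 km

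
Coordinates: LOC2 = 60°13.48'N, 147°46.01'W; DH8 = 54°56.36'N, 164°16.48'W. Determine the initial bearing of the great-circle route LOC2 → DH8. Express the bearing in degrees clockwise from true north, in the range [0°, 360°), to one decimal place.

246.3°

LOC2: φ = +60.22467°, λ = -147.76683°
DH8: φ = +54.93933°, λ = -164.27467°
Δλ = -16.5078°
y = sin Δλ · cos φ₂ = -0.163226
x = cos φ₁ sin φ₂ − sin φ₁ cos φ₂ cos Δλ = -0.071564
θ = atan2(y, x) = -113.6742° → 246.3258° (mod 360°)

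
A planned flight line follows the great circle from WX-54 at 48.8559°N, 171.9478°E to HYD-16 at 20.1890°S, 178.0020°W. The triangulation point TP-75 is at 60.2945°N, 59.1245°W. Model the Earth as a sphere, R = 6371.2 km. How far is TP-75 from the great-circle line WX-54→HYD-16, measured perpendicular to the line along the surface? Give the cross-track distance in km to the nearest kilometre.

δ₁₃ = central angle WX-54→TP-75 = 1.104896 rad  (haversine)
θ₁₃ = bearing WX-54→TP-75 = 25.562°,  θ₁₂ = bearing WX-54→HYD-16 = 169.938°
dₓₜ = R·arcsin(sin δ₁₃ · sin(θ₁₃ − θ₁₂)) = 6371.2·arcsin(0.89342·sin(-144.375°)) = -3487.012 km
|dₓₜ| = 3487.012 km

3487 km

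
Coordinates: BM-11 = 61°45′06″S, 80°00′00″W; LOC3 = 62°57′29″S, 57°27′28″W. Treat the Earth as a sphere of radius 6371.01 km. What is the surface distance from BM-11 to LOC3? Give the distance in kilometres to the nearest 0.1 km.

BM-11: φ = -61.75167°, λ = -80.00000°
LOC3: φ = -62.95806°, λ = -57.45778°
Δφ = -1.2064°,  Δλ = 22.5422°
a = sin²(Δφ/2) + cos φ₁ cos φ₂ sin²(Δλ/2) = 0.008331
c = 2·arcsin(√a) = 0.182803 rad = 10.4738°
d = R·c = 6371.01 × 0.182803 = 1164.6 km

1164.6 km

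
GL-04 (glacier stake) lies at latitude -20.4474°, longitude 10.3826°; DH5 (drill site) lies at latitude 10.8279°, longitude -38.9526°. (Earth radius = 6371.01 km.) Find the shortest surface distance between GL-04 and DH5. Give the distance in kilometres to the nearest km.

6418 km

Δφ = 31.2753°,  Δλ = -49.3352°
a = sin²(Δφ/2) + cos φ₁ cos φ₂ sin²(Δλ/2) = 0.232962
c = 2·arcsin(√a) = 1.007382 rad = 57.7187°
d = R·c = 6371.01 × 1.007382 = 6418.0 km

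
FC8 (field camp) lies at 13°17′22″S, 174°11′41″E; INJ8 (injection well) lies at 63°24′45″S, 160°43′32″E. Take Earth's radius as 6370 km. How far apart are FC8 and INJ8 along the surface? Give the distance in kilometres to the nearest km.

5671 km

FC8: φ = -13.28944°, λ = +174.19472°
INJ8: φ = -63.41250°, λ = +160.72556°
Δφ = -50.1231°,  Δλ = -13.4692°
a = sin²(Δφ/2) + cos φ₁ cos φ₂ sin²(Δλ/2) = 0.185420
c = 2·arcsin(√a) = 0.890324 rad = 51.0118°
d = R·c = 6370 × 0.890324 = 5671.4 km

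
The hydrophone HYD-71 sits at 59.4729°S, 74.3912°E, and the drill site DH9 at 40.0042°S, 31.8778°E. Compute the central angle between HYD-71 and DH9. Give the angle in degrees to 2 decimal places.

32.80°

Δφ = 19.4687°,  Δλ = -42.5134°
a = sin²(Δφ/2) + cos φ₁ cos φ₂ sin²(Δλ/2) = 0.079730
c = 2·arcsin(√a) = 0.572516 rad = 32.8027°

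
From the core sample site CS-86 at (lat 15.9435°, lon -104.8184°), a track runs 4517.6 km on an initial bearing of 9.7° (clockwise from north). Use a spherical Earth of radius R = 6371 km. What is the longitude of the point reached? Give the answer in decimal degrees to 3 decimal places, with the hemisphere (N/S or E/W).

93.606°W

δ = d/R = 4517.6/6371 = 0.709088 rad
φ₂ = arcsin(sin φ₁ cos δ + cos φ₁ sin δ cos θ)
   = arcsin(0.27469·0.75896 + 0.96153·0.65114·0.98570) = 55.65146°
λ₂ = λ₁ + atan2(sin θ sin δ cos φ₁, cos δ − sin φ₁ sin φ₂) = -93.60613°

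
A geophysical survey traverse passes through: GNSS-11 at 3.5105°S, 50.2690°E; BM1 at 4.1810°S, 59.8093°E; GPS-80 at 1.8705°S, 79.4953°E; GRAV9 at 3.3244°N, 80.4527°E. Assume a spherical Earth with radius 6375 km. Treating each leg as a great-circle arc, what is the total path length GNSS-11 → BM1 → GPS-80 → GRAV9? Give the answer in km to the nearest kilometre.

3852 km

GNSS-11→BM1: c = 0.166545 rad, d = 1061.72 km
BM1→GPS-80: c = 0.345440 rad, d = 2202.18 km
GPS-80→GRAV9: c = 0.092194 rad, d = 587.74 km
Total = 1061.72 + 2202.18 + 587.74 = 3851.64 km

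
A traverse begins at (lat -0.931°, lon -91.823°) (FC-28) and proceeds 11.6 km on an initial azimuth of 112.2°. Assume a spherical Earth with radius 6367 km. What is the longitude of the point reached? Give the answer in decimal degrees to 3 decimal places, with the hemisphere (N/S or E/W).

91.726°W

δ = d/R = 11.6/6367 = 0.001822 rad
φ₂ = arcsin(sin φ₁ cos δ + cos φ₁ sin δ cos θ)
   = arcsin(-0.01625·1.00000 + 0.99987·0.00182·-0.37784) = -0.97044°
λ₂ = λ₁ + atan2(sin θ sin δ cos φ₁, cos δ − sin φ₁ sin φ₂) = -91.72634°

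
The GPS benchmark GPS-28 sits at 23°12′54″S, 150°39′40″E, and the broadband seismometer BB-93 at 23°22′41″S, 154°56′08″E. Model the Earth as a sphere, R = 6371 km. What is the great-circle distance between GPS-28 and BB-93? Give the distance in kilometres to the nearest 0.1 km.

436.9 km

GPS-28: φ = -23.21500°, λ = +150.66111°
BB-93: φ = -23.37806°, λ = +154.93556°
Δφ = -0.1631°,  Δλ = 4.2744°
a = sin²(Δφ/2) + cos φ₁ cos φ₂ sin²(Δλ/2) = 0.001175
c = 2·arcsin(√a) = 0.068577 rad = 3.9292°
d = R·c = 6371 × 0.068577 = 436.9 km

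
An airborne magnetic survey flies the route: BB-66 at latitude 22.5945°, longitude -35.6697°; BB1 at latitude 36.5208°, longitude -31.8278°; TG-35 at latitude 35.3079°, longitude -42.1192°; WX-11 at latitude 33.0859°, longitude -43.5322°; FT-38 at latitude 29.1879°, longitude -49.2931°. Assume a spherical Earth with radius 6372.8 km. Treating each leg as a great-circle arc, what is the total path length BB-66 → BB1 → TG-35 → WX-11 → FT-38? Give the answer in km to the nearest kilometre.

3507 km

BB-66→BB1: c = 0.249894 rad, d = 1592.52 km
BB1→TG-35: c = 0.146931 rad, d = 936.36 km
TG-35→WX-11: c = 0.043817 rad, d = 279.24 km
WX-11→FT-38: c = 0.109669 rad, d = 698.90 km
Total = 1592.52 + 936.36 + 279.24 + 698.90 = 3507.02 km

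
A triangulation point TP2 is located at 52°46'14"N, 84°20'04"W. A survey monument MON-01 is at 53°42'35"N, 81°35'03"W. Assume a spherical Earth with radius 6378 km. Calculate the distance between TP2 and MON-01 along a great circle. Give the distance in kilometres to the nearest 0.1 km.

210.9 km

TP2: φ = +52.77056°, λ = -84.33444°
MON-01: φ = +53.70972°, λ = -81.58417°
Δφ = 0.9392°,  Δλ = 2.7503°
a = sin²(Δφ/2) + cos φ₁ cos φ₂ sin²(Δλ/2) = 0.000273
c = 2·arcsin(√a) = 0.033071 rad = 1.8948°
d = R·c = 6378 × 0.033071 = 210.9 km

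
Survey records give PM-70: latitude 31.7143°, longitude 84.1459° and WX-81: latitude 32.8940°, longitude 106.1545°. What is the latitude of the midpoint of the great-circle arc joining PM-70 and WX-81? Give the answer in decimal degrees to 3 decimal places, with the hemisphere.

Bx = cos φ₂ cos Δλ = 0.778487,  By = cos φ₂ sin Δλ = 0.314665
φₘ = atan2(sin φ₁ + sin φ₂, √((cos φ₁ + Bx)² + By²)) = 32.78632°
λₘ = λ₁ + atan2(By, cos φ₁ + Bx) = 95.07767°

32.786°N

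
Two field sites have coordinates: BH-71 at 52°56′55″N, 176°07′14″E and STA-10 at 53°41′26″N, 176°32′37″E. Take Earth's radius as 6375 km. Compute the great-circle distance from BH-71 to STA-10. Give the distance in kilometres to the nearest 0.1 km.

BH-71: φ = +52.94861°, λ = +176.12056°
STA-10: φ = +53.69056°, λ = +176.54361°
Δφ = 0.7419°,  Δλ = 0.4231°
a = sin²(Δφ/2) + cos φ₁ cos φ₂ sin²(Δλ/2) = 0.000047
c = 2·arcsin(√a) = 0.013680 rad = 0.7838°
d = R·c = 6375 × 0.013680 = 87.2 km

87.2 km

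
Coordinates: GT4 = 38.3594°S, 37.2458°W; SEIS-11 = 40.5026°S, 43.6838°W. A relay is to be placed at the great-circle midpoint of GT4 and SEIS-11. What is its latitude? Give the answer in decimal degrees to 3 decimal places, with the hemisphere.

39.475°S

Bx = cos φ₂ cos Δλ = 0.755581,  By = cos φ₂ sin Δλ = -0.085259
φₘ = atan2(sin φ₁ + sin φ₂, √((cos φ₁ + Bx)² + By²)) = -39.47538°
λₘ = λ₁ + atan2(By, cos φ₁ + Bx) = -40.41523°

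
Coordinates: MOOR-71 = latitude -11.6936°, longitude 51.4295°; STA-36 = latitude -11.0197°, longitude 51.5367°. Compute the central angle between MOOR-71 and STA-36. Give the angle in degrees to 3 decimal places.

0.682°

Δφ = 0.6739°,  Δλ = 0.1072°
a = sin²(Δφ/2) + cos φ₁ cos φ₂ sin²(Δλ/2) = 0.000035
c = 2·arcsin(√a) = 0.011904 rad = 0.6820°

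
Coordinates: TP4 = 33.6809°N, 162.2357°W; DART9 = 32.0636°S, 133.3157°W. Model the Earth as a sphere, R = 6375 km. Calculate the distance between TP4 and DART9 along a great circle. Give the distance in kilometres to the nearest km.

Δφ = -65.7445°,  Δλ = 28.9200°
a = sin²(Δφ/2) + cos φ₁ cos φ₂ sin²(Δλ/2) = 0.338568
c = 2·arcsin(√a) = 1.242042 rad = 71.1638°
d = R·c = 6375 × 1.242042 = 7918.0 km

7918 km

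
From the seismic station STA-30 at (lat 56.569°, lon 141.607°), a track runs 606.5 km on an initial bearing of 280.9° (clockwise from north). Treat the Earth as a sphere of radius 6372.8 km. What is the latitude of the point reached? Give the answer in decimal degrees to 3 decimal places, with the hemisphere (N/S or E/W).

57.211°N

δ = d/R = 606.5/6372.8 = 0.095170 rad
φ₂ = arcsin(sin φ₁ cos δ + cos φ₁ sin δ cos θ)
   = arcsin(0.83455·0.99547 + 0.55093·0.09503·0.18910) = 57.21127°
λ₂ = λ₁ + atan2(sin θ sin δ cos φ₁, cos δ − sin φ₁ sin φ₂) = 131.68497°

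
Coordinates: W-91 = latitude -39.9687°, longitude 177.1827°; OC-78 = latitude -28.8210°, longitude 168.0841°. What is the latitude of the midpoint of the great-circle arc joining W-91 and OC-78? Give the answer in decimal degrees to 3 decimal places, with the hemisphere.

34.479°S

Bx = cos φ₂ cos Δλ = 0.865106,  By = cos φ₂ sin Δλ = -0.138546
φₘ = atan2(sin φ₁ + sin φ₂, √((cos φ₁ + Bx)² + By²)) = -34.47880°
λₘ = λ₁ + atan2(By, cos φ₁ + Bx) = 172.32883°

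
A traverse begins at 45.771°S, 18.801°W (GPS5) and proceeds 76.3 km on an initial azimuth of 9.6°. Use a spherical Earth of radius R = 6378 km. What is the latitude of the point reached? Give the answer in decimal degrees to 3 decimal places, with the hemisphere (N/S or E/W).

δ = d/R = 76.3/6378 = 0.011963 rad
φ₂ = arcsin(sin φ₁ cos δ + cos φ₁ sin δ cos θ)
   = arcsin(-0.71656·0.99993 + 0.69753·0.01196·0.98600) = -45.09505°
λ₂ = λ₁ + atan2(sin θ sin δ cos φ₁, cos δ − sin φ₁ sin φ₂) = -18.63908°

45.095°S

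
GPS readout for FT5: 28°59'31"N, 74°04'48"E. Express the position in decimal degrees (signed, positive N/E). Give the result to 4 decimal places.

lat: 28.9919° N → +28.9919°
lon: 74.0800° E → +74.0800°

+28.9919°, +74.0800°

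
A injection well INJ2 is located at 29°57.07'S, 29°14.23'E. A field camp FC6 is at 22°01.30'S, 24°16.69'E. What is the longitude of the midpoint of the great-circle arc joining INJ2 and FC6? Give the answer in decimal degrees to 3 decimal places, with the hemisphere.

26.674°E

INJ2: φ = -29.95117°, λ = +29.23717°
FC6: φ = -22.02167°, λ = +24.27817°
Bx = cos φ₂ cos Δλ = 0.923572,  By = cos φ₂ sin Δλ = -0.080136
φₘ = atan2(sin φ₁ + sin φ₂, √((cos φ₁ + Bx)² + By²)) = -26.00754°
λₘ = λ₁ + atan2(By, cos φ₁ + Bx) = 26.67385°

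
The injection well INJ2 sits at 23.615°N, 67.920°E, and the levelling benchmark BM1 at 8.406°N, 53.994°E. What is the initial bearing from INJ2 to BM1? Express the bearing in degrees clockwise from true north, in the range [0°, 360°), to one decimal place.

Δλ = -13.9260°
y = sin Δλ · cos φ₂ = -0.238083
x = cos φ₁ sin φ₂ − sin φ₁ cos φ₂ cos Δλ = -0.250693
θ = atan2(y, x) = -136.4778° → 223.5222° (mod 360°)

223.5°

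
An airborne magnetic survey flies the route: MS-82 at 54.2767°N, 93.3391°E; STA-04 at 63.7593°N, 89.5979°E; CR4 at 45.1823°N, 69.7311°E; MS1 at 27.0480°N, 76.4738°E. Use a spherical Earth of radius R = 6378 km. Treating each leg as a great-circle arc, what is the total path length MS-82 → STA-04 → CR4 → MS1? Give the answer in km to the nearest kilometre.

5594 km

MS-82→STA-04: c = 0.168809 rad, d = 1076.66 km
STA-04→CR4: c = 0.378151 rad, d = 2411.85 km
CR4→MS1: c = 0.330169 rad, d = 2105.82 km
Total = 1076.66 + 2411.85 + 2105.82 = 5594.33 km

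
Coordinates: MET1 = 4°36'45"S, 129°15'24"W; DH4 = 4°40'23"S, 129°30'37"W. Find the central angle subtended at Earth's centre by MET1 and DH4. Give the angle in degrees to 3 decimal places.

MET1: φ = -4.61250°, λ = -129.25667°
DH4: φ = -4.67306°, λ = -129.51028°
Δφ = -0.0606°,  Δλ = -0.2536°
a = sin²(Δφ/2) + cos φ₁ cos φ₂ sin²(Δλ/2) = 0.000005
c = 2·arcsin(√a) = 0.004537 rad = 0.2599°

0.260°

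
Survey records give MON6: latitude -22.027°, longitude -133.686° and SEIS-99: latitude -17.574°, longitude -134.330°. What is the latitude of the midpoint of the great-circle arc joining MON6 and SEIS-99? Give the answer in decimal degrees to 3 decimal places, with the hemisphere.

Bx = cos φ₂ cos Δλ = 0.953268,  By = cos φ₂ sin Δλ = -0.010715
φₘ = atan2(sin φ₁ + sin φ₂, √((cos φ₁ + Bx)² + By²)) = -19.80079°
λₘ = λ₁ + atan2(By, cos φ₁ + Bx) = -134.01251°

19.801°S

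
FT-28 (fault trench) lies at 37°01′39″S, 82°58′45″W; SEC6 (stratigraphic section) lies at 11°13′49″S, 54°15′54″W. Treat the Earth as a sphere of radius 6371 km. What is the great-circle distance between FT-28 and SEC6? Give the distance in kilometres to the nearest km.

4057 km

FT-28: φ = -37.02750°, λ = -82.97917°
SEC6: φ = -11.23028°, λ = -54.26500°
Δφ = 25.7972°,  Δλ = 28.7142°
a = sin²(Δφ/2) + cos φ₁ cos φ₂ sin²(Δλ/2) = 0.097978
c = 2·arcsin(√a) = 0.636729 rad = 36.4819°
d = R·c = 6371 × 0.636729 = 4056.6 km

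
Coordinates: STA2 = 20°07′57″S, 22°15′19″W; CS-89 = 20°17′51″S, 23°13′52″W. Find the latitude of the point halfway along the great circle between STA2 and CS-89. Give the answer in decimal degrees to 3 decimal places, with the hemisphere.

STA2: φ = -20.13250°, λ = -22.25528°
CS-89: φ = -20.29750°, λ = -23.23111°
Bx = cos φ₂ cos Δλ = 0.937768,  By = cos φ₂ sin Δλ = -0.015973
φₘ = atan2(sin φ₁ + sin φ₂, √((cos φ₁ + Bx)² + By²)) = -20.21567°
λₘ = λ₁ + atan2(By, cos φ₁ + Bx) = -22.74294°

20.216°S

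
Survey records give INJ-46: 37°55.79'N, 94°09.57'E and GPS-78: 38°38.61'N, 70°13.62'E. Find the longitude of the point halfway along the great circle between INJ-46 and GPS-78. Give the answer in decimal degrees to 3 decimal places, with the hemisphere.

INJ-46: φ = +37.92983°, λ = +94.15950°
GPS-78: φ = +38.64350°, λ = +70.22700°
Bx = cos φ₂ cos Δλ = 0.713895,  By = cos φ₂ sin Δλ = -0.316839
φₘ = atan2(sin φ₁ + sin φ₂, √((cos φ₁ + Bx)² + By²)) = 38.90035°
λₘ = λ₁ + atan2(By, cos φ₁ + Bx) = 82.25295°

82.253°E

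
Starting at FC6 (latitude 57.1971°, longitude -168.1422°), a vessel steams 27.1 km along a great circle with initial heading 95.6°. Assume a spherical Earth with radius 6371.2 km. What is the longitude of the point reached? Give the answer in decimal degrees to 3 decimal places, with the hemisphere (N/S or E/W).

167.695°W

δ = d/R = 27.1/6371.2 = 0.004254 rad
φ₂ = arcsin(sin φ₁ cos δ + cos φ₁ sin δ cos θ)
   = arcsin(0.84054·0.99999 + 0.54175·0.00425·-0.09758) = 57.17252°
λ₂ = λ₁ + atan2(sin θ sin δ cos φ₁, cos δ − sin φ₁ sin φ₂) = -167.69479°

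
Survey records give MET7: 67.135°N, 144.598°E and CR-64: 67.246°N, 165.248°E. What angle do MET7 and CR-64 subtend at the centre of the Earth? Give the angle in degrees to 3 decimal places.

7.969°

Δφ = 0.1110°,  Δλ = 20.6500°
a = sin²(Δφ/2) + cos φ₁ cos φ₂ sin²(Δλ/2) = 0.004829
c = 2·arcsin(√a) = 0.139090 rad = 7.9693°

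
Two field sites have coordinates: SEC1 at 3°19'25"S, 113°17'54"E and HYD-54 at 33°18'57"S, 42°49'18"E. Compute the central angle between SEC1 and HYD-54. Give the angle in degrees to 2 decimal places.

71.90°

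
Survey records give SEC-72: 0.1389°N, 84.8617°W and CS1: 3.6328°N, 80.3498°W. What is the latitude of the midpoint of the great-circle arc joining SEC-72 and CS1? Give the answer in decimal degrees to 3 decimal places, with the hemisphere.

Bx = cos φ₂ cos Δλ = 0.994898,  By = cos φ₂ sin Δλ = 0.078508
φₘ = atan2(sin φ₁ + sin φ₂, √((cos φ₁ + Bx)² + By²)) = 1.88731°
λₘ = λ₁ + atan2(By, cos φ₁ + Bx) = -82.60802°

1.887°N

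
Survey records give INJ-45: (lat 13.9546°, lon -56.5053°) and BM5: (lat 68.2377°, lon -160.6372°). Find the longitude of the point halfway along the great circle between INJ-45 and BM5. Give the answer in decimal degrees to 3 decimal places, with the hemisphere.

Bx = cos φ₂ cos Δλ = -0.090522,  By = cos φ₂ sin Δλ = -0.359536
φₘ = atan2(sin φ₁ + sin φ₂, √((cos φ₁ + Bx)² + By²)) = 50.90463°
λₘ = λ₁ + atan2(By, cos φ₁ + Bx) = -78.72926°

78.729°W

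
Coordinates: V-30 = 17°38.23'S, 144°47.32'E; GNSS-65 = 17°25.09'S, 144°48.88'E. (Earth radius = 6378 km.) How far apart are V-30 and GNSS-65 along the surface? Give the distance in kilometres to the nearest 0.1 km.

V-30: φ = -17.63717°, λ = +144.78867°
GNSS-65: φ = -17.41817°, λ = +144.81467°
Δφ = 0.2190°,  Δλ = 0.0260°
a = sin²(Δφ/2) + cos φ₁ cos φ₂ sin²(Δλ/2) = 0.000004
c = 2·arcsin(√a) = 0.003847 rad = 0.2204°
d = R·c = 6378 × 0.003847 = 24.5 km

24.5 km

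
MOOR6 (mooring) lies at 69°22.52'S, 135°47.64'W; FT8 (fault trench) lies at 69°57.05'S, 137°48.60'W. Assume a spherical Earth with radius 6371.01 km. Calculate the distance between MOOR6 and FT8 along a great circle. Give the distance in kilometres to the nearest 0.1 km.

100.8 km

MOOR6: φ = -69.37533°, λ = -135.79400°
FT8: φ = -69.95083°, λ = -137.81000°
Δφ = -0.5755°,  Δλ = -2.0160°
a = sin²(Δφ/2) + cos φ₁ cos φ₂ sin²(Δλ/2) = 0.000063
c = 2·arcsin(√a) = 0.015823 rad = 0.9066°
d = R·c = 6371.01 × 0.015823 = 100.8 km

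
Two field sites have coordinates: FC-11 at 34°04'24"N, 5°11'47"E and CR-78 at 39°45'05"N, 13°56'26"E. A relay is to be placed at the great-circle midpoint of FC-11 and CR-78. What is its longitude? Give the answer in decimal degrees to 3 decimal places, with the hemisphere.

9.405°E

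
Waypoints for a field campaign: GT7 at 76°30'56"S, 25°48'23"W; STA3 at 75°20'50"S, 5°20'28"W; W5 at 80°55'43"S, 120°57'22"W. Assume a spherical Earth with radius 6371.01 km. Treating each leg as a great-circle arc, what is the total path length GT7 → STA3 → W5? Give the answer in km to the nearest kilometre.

GT7: φ = -76.51556°, λ = -25.80639°
STA3: φ = -75.34722°, λ = -5.34111°
W5: φ = -80.92861°, λ = -120.95611°
GT7→STA3: c = 0.088695 rad, d = 565.08 km
STA3→W5: c = 0.353596 rad, d = 2252.76 km
Total = 565.08 + 2252.76 = 2817.84 km

2818 km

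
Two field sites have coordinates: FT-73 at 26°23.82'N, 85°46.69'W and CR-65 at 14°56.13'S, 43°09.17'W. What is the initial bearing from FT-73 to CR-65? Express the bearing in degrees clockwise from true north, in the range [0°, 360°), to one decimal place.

FT-73: φ = +26.39700°, λ = -85.77817°
CR-65: φ = -14.93550°, λ = -43.15283°
Δλ = 42.6253°
y = sin Δλ · cos φ₂ = 0.654323
x = cos φ₁ sin φ₂ − sin φ₁ cos φ₂ cos Δλ = -0.546935
θ = atan2(y, x) = 129.8915° → 129.8915° (mod 360°)

129.9°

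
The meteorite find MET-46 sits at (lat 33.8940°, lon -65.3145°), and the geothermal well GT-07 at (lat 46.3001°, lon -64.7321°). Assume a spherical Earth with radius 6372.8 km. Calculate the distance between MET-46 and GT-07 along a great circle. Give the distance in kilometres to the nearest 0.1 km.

1380.8 km

Δφ = 12.4061°,  Δλ = 0.5824°
a = sin²(Δφ/2) + cos φ₁ cos φ₂ sin²(Δλ/2) = 0.011690
c = 2·arcsin(√a) = 0.216665 rad = 12.4140°
d = R·c = 6372.8 × 0.216665 = 1380.8 km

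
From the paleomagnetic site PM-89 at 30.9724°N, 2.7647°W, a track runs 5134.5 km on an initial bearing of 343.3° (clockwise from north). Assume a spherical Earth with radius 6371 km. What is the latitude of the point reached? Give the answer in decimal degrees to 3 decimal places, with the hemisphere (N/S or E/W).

δ = d/R = 5134.5/6371 = 0.805917 rad
φ₂ = arcsin(sin φ₁ cos δ + cos φ₁ sin δ cos θ)
   = arcsin(0.51463·0.69245 + 0.85742·0.72147·0.95782) = 71.59660°
λ₂ = λ₁ + atan2(sin θ sin δ cos φ₁, cos δ − sin φ₁ sin φ₂) = -43.81272°

71.597°N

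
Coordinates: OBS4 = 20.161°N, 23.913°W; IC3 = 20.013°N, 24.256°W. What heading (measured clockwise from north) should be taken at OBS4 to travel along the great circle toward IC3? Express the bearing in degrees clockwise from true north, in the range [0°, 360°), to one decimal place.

245.4°

Δλ = -0.3430°
y = sin Δλ · cos φ₂ = -0.005625
x = cos φ₁ sin φ₂ − sin φ₁ cos φ₂ cos Δλ = -0.002577
θ = atan2(y, x) = -114.6166° → 245.3834° (mod 360°)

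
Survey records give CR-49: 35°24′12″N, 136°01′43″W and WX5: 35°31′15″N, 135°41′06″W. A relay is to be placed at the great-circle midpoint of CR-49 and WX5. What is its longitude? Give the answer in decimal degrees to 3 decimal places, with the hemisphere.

135.857°W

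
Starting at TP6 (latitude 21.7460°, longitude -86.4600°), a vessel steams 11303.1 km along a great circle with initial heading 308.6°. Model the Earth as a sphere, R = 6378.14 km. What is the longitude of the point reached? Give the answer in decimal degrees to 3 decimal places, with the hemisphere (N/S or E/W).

155.243°E

δ = d/R = 11303.1/6378.14 = 1.772162 rad
φ₂ = arcsin(sin φ₁ cos δ + cos φ₁ sin δ cos θ)
   = arcsin(0.37049·-0.20001 + 0.92884·0.97979·0.62388) = 29.58216°
λ₂ = λ₁ + atan2(sin θ sin δ cos φ₁, cos δ − sin φ₁ sin φ₂) = 155.24324°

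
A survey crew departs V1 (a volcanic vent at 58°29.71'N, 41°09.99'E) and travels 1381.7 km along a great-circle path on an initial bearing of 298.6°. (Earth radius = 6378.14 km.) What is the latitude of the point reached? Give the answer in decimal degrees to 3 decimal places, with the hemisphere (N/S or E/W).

62.429°N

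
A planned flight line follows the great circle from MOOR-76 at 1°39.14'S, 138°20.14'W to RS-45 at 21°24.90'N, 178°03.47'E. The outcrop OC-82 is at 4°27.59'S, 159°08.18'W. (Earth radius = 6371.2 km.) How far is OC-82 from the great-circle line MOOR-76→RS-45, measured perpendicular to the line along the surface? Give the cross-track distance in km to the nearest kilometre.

1449 km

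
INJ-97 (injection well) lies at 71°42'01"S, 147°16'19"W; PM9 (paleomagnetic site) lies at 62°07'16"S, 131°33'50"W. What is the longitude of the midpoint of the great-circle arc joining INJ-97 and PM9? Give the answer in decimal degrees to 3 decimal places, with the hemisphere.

INJ-97: φ = -71.70028°, λ = -147.27194°
PM9: φ = -62.12111°, λ = -131.56389°
Bx = cos φ₂ cos Δλ = 0.450141,  By = cos φ₂ sin Δλ = 0.126597
φₘ = atan2(sin φ₁ + sin φ₂, √((cos φ₁ + Bx)² + By²)) = -67.09732°
λₘ = λ₁ + atan2(By, cos φ₁ + Bx) = -137.86490°

137.865°W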